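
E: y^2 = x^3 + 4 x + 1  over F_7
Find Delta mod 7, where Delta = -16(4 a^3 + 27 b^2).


4 a^3 + 27 b^2 = 4*4^3 + 27*1^2 = 256 + 27 = 283
Delta = -16 * (283) = -4528
Delta mod 7 = 1

Delta = 1 (mod 7)


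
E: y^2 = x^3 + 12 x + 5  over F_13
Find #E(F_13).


For each x in F_13, count y with y^2 = x^3 + 12 x + 5 mod 13:
  x = 3: RHS = 3, y in [4, 9]  -> 2 point(s)
  x = 4: RHS = 0, y in [0]  -> 1 point(s)
  x = 7: RHS = 3, y in [4, 9]  -> 2 point(s)
  x = 9: RHS = 10, y in [6, 7]  -> 2 point(s)
  x = 11: RHS = 12, y in [5, 8]  -> 2 point(s)
Affine points: 9. Add the point at infinity: total = 10.

#E(F_13) = 10


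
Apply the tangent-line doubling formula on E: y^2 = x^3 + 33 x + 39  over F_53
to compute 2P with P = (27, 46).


Doubling: s = (3 x1^2 + a) / (2 y1)
s = (3*27^2 + 33) / (2*46) mod 53 = 8
x3 = s^2 - 2 x1 mod 53 = 8^2 - 2*27 = 10
y3 = s (x1 - x3) - y1 mod 53 = 8 * (27 - 10) - 46 = 37

2P = (10, 37)


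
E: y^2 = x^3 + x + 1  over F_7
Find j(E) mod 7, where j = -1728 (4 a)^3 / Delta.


Delta = -16(4 a^3 + 27 b^2) mod 7 = 1
-1728 * (4 a)^3 = -1728 * (4*1)^3 mod 7 = 1
j = 1 * 1^(-1) mod 7 = 1

j = 1 (mod 7)


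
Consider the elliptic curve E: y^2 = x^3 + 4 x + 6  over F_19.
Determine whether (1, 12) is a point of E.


Check whether y^2 = x^3 + 4 x + 6 (mod 19) for (x, y) = (1, 12).
LHS: y^2 = 12^2 mod 19 = 11
RHS: x^3 + 4 x + 6 = 1^3 + 4*1 + 6 mod 19 = 11
LHS = RHS

Yes, on the curve


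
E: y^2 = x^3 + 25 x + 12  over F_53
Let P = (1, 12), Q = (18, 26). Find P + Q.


P != Q, so use the chord formula.
s = (y2 - y1) / (x2 - x1) = (14) / (17) mod 53 = 32
x3 = s^2 - x1 - x2 mod 53 = 32^2 - 1 - 18 = 51
y3 = s (x1 - x3) - y1 mod 53 = 32 * (1 - 51) - 12 = 31

P + Q = (51, 31)


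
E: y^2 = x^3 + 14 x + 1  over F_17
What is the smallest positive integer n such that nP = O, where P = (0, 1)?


Compute successive multiples of P until we hit O:
  1P = (0, 1)
  2P = (15, 13)
  3P = (4, 6)
  4P = (5, 14)
  5P = (14, 0)
  6P = (5, 3)
  7P = (4, 11)
  8P = (15, 4)
  ... (continuing to 10P)
  10P = O

ord(P) = 10


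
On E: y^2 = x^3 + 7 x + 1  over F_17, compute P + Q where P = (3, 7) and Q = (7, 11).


P != Q, so use the chord formula.
s = (y2 - y1) / (x2 - x1) = (4) / (4) mod 17 = 1
x3 = s^2 - x1 - x2 mod 17 = 1^2 - 3 - 7 = 8
y3 = s (x1 - x3) - y1 mod 17 = 1 * (3 - 8) - 7 = 5

P + Q = (8, 5)


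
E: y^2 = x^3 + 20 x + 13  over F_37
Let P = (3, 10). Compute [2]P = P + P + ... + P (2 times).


k = 2 = 10_2 (binary, LSB first: 01)
Double-and-add from P = (3, 10):
  bit 0 = 0: acc unchanged = O
  bit 1 = 1: acc = O + (22, 36) = (22, 36)

2P = (22, 36)


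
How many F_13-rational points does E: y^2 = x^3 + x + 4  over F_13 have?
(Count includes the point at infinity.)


For each x in F_13, count y with y^2 = x^3 + 1 x + 4 mod 13:
  x = 0: RHS = 4, y in [2, 11]  -> 2 point(s)
  x = 2: RHS = 1, y in [1, 12]  -> 2 point(s)
  x = 5: RHS = 4, y in [2, 11]  -> 2 point(s)
  x = 7: RHS = 3, y in [4, 9]  -> 2 point(s)
  x = 8: RHS = 4, y in [2, 11]  -> 2 point(s)
  x = 9: RHS = 1, y in [1, 12]  -> 2 point(s)
  x = 10: RHS = 0, y in [0]  -> 1 point(s)
Affine points: 13. Add the point at infinity: total = 14.

#E(F_13) = 14


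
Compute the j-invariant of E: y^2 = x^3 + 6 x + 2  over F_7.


Delta = -16(4 a^3 + 27 b^2) mod 7 = 2
-1728 * (4 a)^3 = -1728 * (4*6)^3 mod 7 = 6
j = 6 * 2^(-1) mod 7 = 3

j = 3 (mod 7)


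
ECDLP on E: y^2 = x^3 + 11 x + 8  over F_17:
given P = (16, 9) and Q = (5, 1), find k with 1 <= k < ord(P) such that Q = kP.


Enumerate multiples of P until we hit Q = (5, 1):
  1P = (16, 9)
  2P = (11, 10)
  3P = (5, 16)
  4P = (12, 7)
  5P = (2, 15)
  6P = (3, 0)
  7P = (2, 2)
  8P = (12, 10)
  9P = (5, 1)
Match found at i = 9.

k = 9


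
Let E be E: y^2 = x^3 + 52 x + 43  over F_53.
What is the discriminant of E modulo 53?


4 a^3 + 27 b^2 = 4*52^3 + 27*43^2 = 562432 + 49923 = 612355
Delta = -16 * (612355) = -9797680
Delta mod 53 = 6

Delta = 6 (mod 53)


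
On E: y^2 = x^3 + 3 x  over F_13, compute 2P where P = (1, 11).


Doubling: s = (3 x1^2 + a) / (2 y1)
s = (3*1^2 + 3) / (2*11) mod 13 = 5
x3 = s^2 - 2 x1 mod 13 = 5^2 - 2*1 = 10
y3 = s (x1 - x3) - y1 mod 13 = 5 * (1 - 10) - 11 = 9

2P = (10, 9)


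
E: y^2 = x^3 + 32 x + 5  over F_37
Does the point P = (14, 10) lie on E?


Check whether y^2 = x^3 + 32 x + 5 (mod 37) for (x, y) = (14, 10).
LHS: y^2 = 10^2 mod 37 = 26
RHS: x^3 + 32 x + 5 = 14^3 + 32*14 + 5 mod 37 = 15
LHS != RHS

No, not on the curve


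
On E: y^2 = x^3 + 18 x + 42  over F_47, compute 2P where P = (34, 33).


Doubling: s = (3 x1^2 + a) / (2 y1)
s = (3*34^2 + 18) / (2*33) mod 47 = 40
x3 = s^2 - 2 x1 mod 47 = 40^2 - 2*34 = 28
y3 = s (x1 - x3) - y1 mod 47 = 40 * (34 - 28) - 33 = 19

2P = (28, 19)


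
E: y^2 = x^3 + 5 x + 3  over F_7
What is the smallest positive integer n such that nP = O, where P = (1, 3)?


Compute successive multiples of P until we hit O:
  1P = (1, 3)
  2P = (6, 2)
  3P = (2, 0)
  4P = (6, 5)
  5P = (1, 4)
  6P = O

ord(P) = 6


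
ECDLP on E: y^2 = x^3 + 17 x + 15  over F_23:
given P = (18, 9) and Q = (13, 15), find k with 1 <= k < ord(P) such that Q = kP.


Enumerate multiples of P until we hit Q = (13, 15):
  1P = (18, 9)
  2P = (10, 14)
  3P = (13, 8)
  4P = (4, 3)
  5P = (4, 20)
  6P = (13, 15)
Match found at i = 6.

k = 6


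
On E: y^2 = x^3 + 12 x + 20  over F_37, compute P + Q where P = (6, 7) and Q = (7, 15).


P != Q, so use the chord formula.
s = (y2 - y1) / (x2 - x1) = (8) / (1) mod 37 = 8
x3 = s^2 - x1 - x2 mod 37 = 8^2 - 6 - 7 = 14
y3 = s (x1 - x3) - y1 mod 37 = 8 * (6 - 14) - 7 = 3

P + Q = (14, 3)


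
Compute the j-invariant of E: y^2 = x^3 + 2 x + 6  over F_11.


Delta = -16(4 a^3 + 27 b^2) mod 11 = 7
-1728 * (4 a)^3 = -1728 * (4*2)^3 mod 11 = 5
j = 5 * 7^(-1) mod 11 = 7

j = 7 (mod 11)


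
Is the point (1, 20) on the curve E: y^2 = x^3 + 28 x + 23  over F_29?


Check whether y^2 = x^3 + 28 x + 23 (mod 29) for (x, y) = (1, 20).
LHS: y^2 = 20^2 mod 29 = 23
RHS: x^3 + 28 x + 23 = 1^3 + 28*1 + 23 mod 29 = 23
LHS = RHS

Yes, on the curve


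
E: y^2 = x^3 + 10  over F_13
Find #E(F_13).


For each x in F_13, count y with y^2 = x^3 + 0 x + 10 mod 13:
  x = 0: RHS = 10, y in [6, 7]  -> 2 point(s)
  x = 4: RHS = 9, y in [3, 10]  -> 2 point(s)
  x = 10: RHS = 9, y in [3, 10]  -> 2 point(s)
  x = 12: RHS = 9, y in [3, 10]  -> 2 point(s)
Affine points: 8. Add the point at infinity: total = 9.

#E(F_13) = 9


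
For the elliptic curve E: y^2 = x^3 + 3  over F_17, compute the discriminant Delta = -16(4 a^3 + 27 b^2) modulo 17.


4 a^3 + 27 b^2 = 4*0^3 + 27*3^2 = 0 + 243 = 243
Delta = -16 * (243) = -3888
Delta mod 17 = 5

Delta = 5 (mod 17)


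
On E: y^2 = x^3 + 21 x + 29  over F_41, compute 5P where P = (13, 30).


k = 5 = 101_2 (binary, LSB first: 101)
Double-and-add from P = (13, 30):
  bit 0 = 1: acc = O + (13, 30) = (13, 30)
  bit 1 = 0: acc unchanged = (13, 30)
  bit 2 = 1: acc = (13, 30) + (16, 19) = (30, 5)

5P = (30, 5)


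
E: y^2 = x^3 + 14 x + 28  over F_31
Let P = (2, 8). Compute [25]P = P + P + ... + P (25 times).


k = 25 = 11001_2 (binary, LSB first: 10011)
Double-and-add from P = (2, 8):
  bit 0 = 1: acc = O + (2, 8) = (2, 8)
  bit 1 = 0: acc unchanged = (2, 8)
  bit 2 = 0: acc unchanged = (2, 8)
  bit 3 = 1: acc = (2, 8) + (22, 14) = (26, 22)
  bit 4 = 1: acc = (26, 22) + (27, 1) = (16, 16)

25P = (16, 16)


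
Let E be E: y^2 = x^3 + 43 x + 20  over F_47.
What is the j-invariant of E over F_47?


Delta = -16(4 a^3 + 27 b^2) mod 47 = 26
-1728 * (4 a)^3 = -1728 * (4*43)^3 mod 47 = 17
j = 17 * 26^(-1) mod 47 = 35

j = 35 (mod 47)


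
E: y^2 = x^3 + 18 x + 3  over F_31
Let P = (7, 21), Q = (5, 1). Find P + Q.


P != Q, so use the chord formula.
s = (y2 - y1) / (x2 - x1) = (11) / (29) mod 31 = 10
x3 = s^2 - x1 - x2 mod 31 = 10^2 - 7 - 5 = 26
y3 = s (x1 - x3) - y1 mod 31 = 10 * (7 - 26) - 21 = 6

P + Q = (26, 6)


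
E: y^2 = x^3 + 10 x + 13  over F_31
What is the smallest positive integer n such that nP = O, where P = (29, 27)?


Compute successive multiples of P until we hit O:
  1P = (29, 27)
  2P = (29, 4)
  3P = O

ord(P) = 3


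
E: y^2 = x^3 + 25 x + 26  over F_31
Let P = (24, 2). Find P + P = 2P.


Doubling: s = (3 x1^2 + a) / (2 y1)
s = (3*24^2 + 25) / (2*2) mod 31 = 12
x3 = s^2 - 2 x1 mod 31 = 12^2 - 2*24 = 3
y3 = s (x1 - x3) - y1 mod 31 = 12 * (24 - 3) - 2 = 2

2P = (3, 2)


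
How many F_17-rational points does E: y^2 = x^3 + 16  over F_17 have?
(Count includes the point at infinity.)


For each x in F_17, count y with y^2 = x^3 + 0 x + 16 mod 17:
  x = 0: RHS = 16, y in [4, 13]  -> 2 point(s)
  x = 1: RHS = 0, y in [0]  -> 1 point(s)
  x = 3: RHS = 9, y in [3, 14]  -> 2 point(s)
  x = 7: RHS = 2, y in [6, 11]  -> 2 point(s)
  x = 8: RHS = 1, y in [1, 16]  -> 2 point(s)
  x = 10: RHS = 13, y in [8, 9]  -> 2 point(s)
  x = 11: RHS = 4, y in [2, 15]  -> 2 point(s)
  x = 15: RHS = 8, y in [5, 12]  -> 2 point(s)
  x = 16: RHS = 15, y in [7, 10]  -> 2 point(s)
Affine points: 17. Add the point at infinity: total = 18.

#E(F_17) = 18


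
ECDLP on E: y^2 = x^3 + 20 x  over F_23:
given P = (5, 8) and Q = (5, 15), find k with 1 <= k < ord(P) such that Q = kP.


Enumerate multiples of P until we hit Q = (5, 15):
  1P = (5, 8)
  2P = (16, 0)
  3P = (5, 15)
Match found at i = 3.

k = 3


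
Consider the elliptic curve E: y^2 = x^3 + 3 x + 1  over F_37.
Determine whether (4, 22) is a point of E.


Check whether y^2 = x^3 + 3 x + 1 (mod 37) for (x, y) = (4, 22).
LHS: y^2 = 22^2 mod 37 = 3
RHS: x^3 + 3 x + 1 = 4^3 + 3*4 + 1 mod 37 = 3
LHS = RHS

Yes, on the curve


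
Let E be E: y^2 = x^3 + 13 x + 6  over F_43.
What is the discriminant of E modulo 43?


4 a^3 + 27 b^2 = 4*13^3 + 27*6^2 = 8788 + 972 = 9760
Delta = -16 * (9760) = -156160
Delta mod 43 = 16

Delta = 16 (mod 43)


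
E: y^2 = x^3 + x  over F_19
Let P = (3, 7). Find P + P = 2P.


Doubling: s = (3 x1^2 + a) / (2 y1)
s = (3*3^2 + 1) / (2*7) mod 19 = 2
x3 = s^2 - 2 x1 mod 19 = 2^2 - 2*3 = 17
y3 = s (x1 - x3) - y1 mod 19 = 2 * (3 - 17) - 7 = 3

2P = (17, 3)


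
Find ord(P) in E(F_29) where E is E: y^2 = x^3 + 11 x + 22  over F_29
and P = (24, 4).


Compute successive multiples of P until we hit O:
  1P = (24, 4)
  2P = (15, 13)
  3P = (20, 21)
  4P = (23, 28)
  5P = (7, 23)
  6P = (14, 7)
  7P = (14, 22)
  8P = (7, 6)
  ... (continuing to 13P)
  13P = O

ord(P) = 13


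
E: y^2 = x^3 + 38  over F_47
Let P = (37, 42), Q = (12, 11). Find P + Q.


P != Q, so use the chord formula.
s = (y2 - y1) / (x2 - x1) = (16) / (22) mod 47 = 5
x3 = s^2 - x1 - x2 mod 47 = 5^2 - 37 - 12 = 23
y3 = s (x1 - x3) - y1 mod 47 = 5 * (37 - 23) - 42 = 28

P + Q = (23, 28)


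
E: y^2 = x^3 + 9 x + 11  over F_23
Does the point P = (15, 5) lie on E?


Check whether y^2 = x^3 + 9 x + 11 (mod 23) for (x, y) = (15, 5).
LHS: y^2 = 5^2 mod 23 = 2
RHS: x^3 + 9 x + 11 = 15^3 + 9*15 + 11 mod 23 = 2
LHS = RHS

Yes, on the curve


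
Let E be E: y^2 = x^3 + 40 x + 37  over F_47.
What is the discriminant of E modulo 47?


4 a^3 + 27 b^2 = 4*40^3 + 27*37^2 = 256000 + 36963 = 292963
Delta = -16 * (292963) = -4687408
Delta mod 47 = 43

Delta = 43 (mod 47)


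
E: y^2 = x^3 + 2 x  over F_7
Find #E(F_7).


For each x in F_7, count y with y^2 = x^3 + 2 x + 0 mod 7:
  x = 0: RHS = 0, y in [0]  -> 1 point(s)
  x = 4: RHS = 2, y in [3, 4]  -> 2 point(s)
  x = 5: RHS = 2, y in [3, 4]  -> 2 point(s)
  x = 6: RHS = 4, y in [2, 5]  -> 2 point(s)
Affine points: 7. Add the point at infinity: total = 8.

#E(F_7) = 8


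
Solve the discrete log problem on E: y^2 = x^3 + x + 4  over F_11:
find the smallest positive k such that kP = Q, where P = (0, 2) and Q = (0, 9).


Enumerate multiples of P until we hit Q = (0, 9):
  1P = (0, 2)
  2P = (9, 4)
  3P = (3, 1)
  4P = (2, 6)
  5P = (2, 5)
  6P = (3, 10)
  7P = (9, 7)
  8P = (0, 9)
Match found at i = 8.

k = 8


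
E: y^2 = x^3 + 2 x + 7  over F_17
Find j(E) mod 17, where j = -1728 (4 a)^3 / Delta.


Delta = -16(4 a^3 + 27 b^2) mod 17 = 12
-1728 * (4 a)^3 = -1728 * (4*2)^3 mod 17 = 12
j = 12 * 12^(-1) mod 17 = 1

j = 1 (mod 17)


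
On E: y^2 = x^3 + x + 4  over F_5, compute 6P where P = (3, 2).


k = 6 = 110_2 (binary, LSB first: 011)
Double-and-add from P = (3, 2):
  bit 0 = 0: acc unchanged = O
  bit 1 = 1: acc = O + (3, 3) = (3, 3)
  bit 2 = 1: acc = (3, 3) + (3, 2) = O

6P = O


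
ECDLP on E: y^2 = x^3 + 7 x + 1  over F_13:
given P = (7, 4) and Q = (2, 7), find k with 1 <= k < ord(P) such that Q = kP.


Enumerate multiples of P until we hit Q = (2, 7):
  1P = (7, 4)
  2P = (8, 6)
  3P = (2, 6)
  4P = (0, 1)
  5P = (3, 7)
  6P = (6, 5)
  7P = (1, 3)
  8P = (9, 0)
  9P = (1, 10)
  10P = (6, 8)
  11P = (3, 6)
  12P = (0, 12)
  13P = (2, 7)
Match found at i = 13.

k = 13


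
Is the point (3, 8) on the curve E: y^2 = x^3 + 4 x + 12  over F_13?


Check whether y^2 = x^3 + 4 x + 12 (mod 13) for (x, y) = (3, 8).
LHS: y^2 = 8^2 mod 13 = 12
RHS: x^3 + 4 x + 12 = 3^3 + 4*3 + 12 mod 13 = 12
LHS = RHS

Yes, on the curve


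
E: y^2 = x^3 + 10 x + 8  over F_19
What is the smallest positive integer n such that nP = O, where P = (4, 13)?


Compute successive multiples of P until we hit O:
  1P = (4, 13)
  2P = (18, 4)
  3P = (1, 0)
  4P = (18, 15)
  5P = (4, 6)
  6P = O

ord(P) = 6


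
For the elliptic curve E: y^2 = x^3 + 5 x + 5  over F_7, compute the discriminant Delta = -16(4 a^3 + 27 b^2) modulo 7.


4 a^3 + 27 b^2 = 4*5^3 + 27*5^2 = 500 + 675 = 1175
Delta = -16 * (1175) = -18800
Delta mod 7 = 2

Delta = 2 (mod 7)


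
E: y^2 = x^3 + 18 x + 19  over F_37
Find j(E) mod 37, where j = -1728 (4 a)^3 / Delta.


Delta = -16(4 a^3 + 27 b^2) mod 37 = 11
-1728 * (4 a)^3 = -1728 * (4*18)^3 mod 37 = 23
j = 23 * 11^(-1) mod 37 = 29

j = 29 (mod 37)


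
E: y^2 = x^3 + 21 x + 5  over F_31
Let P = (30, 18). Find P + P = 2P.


Doubling: s = (3 x1^2 + a) / (2 y1)
s = (3*30^2 + 21) / (2*18) mod 31 = 11
x3 = s^2 - 2 x1 mod 31 = 11^2 - 2*30 = 30
y3 = s (x1 - x3) - y1 mod 31 = 11 * (30 - 30) - 18 = 13

2P = (30, 13)


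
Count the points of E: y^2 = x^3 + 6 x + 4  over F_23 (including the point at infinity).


For each x in F_23, count y with y^2 = x^3 + 6 x + 4 mod 23:
  x = 0: RHS = 4, y in [2, 21]  -> 2 point(s)
  x = 2: RHS = 1, y in [1, 22]  -> 2 point(s)
  x = 3: RHS = 3, y in [7, 16]  -> 2 point(s)
  x = 4: RHS = 0, y in [0]  -> 1 point(s)
  x = 6: RHS = 3, y in [7, 16]  -> 2 point(s)
  x = 8: RHS = 12, y in [9, 14]  -> 2 point(s)
  x = 10: RHS = 6, y in [11, 12]  -> 2 point(s)
  x = 13: RHS = 2, y in [5, 18]  -> 2 point(s)
  x = 14: RHS = 3, y in [7, 16]  -> 2 point(s)
  x = 19: RHS = 8, y in [10, 13]  -> 2 point(s)
Affine points: 19. Add the point at infinity: total = 20.

#E(F_23) = 20


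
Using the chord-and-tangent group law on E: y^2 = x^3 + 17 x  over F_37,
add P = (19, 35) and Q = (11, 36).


P != Q, so use the chord formula.
s = (y2 - y1) / (x2 - x1) = (1) / (29) mod 37 = 23
x3 = s^2 - x1 - x2 mod 37 = 23^2 - 19 - 11 = 18
y3 = s (x1 - x3) - y1 mod 37 = 23 * (19 - 18) - 35 = 25

P + Q = (18, 25)


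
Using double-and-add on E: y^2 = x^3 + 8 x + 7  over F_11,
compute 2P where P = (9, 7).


k = 2 = 10_2 (binary, LSB first: 01)
Double-and-add from P = (9, 7):
  bit 0 = 0: acc unchanged = O
  bit 1 = 1: acc = O + (2, 3) = (2, 3)

2P = (2, 3)


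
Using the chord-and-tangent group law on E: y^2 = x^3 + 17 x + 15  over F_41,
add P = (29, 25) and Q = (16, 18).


P != Q, so use the chord formula.
s = (y2 - y1) / (x2 - x1) = (34) / (28) mod 41 = 10
x3 = s^2 - x1 - x2 mod 41 = 10^2 - 29 - 16 = 14
y3 = s (x1 - x3) - y1 mod 41 = 10 * (29 - 14) - 25 = 2

P + Q = (14, 2)


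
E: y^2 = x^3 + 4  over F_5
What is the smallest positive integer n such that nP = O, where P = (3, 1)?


Compute successive multiples of P until we hit O:
  1P = (3, 1)
  2P = (0, 2)
  3P = (1, 0)
  4P = (0, 3)
  5P = (3, 4)
  6P = O

ord(P) = 6


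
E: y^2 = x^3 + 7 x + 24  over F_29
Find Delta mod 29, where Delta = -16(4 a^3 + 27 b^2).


4 a^3 + 27 b^2 = 4*7^3 + 27*24^2 = 1372 + 15552 = 16924
Delta = -16 * (16924) = -270784
Delta mod 29 = 18

Delta = 18 (mod 29)


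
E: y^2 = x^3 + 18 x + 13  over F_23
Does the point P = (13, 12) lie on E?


Check whether y^2 = x^3 + 18 x + 13 (mod 23) for (x, y) = (13, 12).
LHS: y^2 = 12^2 mod 23 = 6
RHS: x^3 + 18 x + 13 = 13^3 + 18*13 + 13 mod 23 = 6
LHS = RHS

Yes, on the curve


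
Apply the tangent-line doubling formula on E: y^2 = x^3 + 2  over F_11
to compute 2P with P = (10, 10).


Doubling: s = (3 x1^2 + a) / (2 y1)
s = (3*10^2 + 0) / (2*10) mod 11 = 4
x3 = s^2 - 2 x1 mod 11 = 4^2 - 2*10 = 7
y3 = s (x1 - x3) - y1 mod 11 = 4 * (10 - 7) - 10 = 2

2P = (7, 2)


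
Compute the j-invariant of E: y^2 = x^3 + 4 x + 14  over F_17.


Delta = -16(4 a^3 + 27 b^2) mod 17 = 6
-1728 * (4 a)^3 = -1728 * (4*4)^3 mod 17 = 11
j = 11 * 6^(-1) mod 17 = 16

j = 16 (mod 17)


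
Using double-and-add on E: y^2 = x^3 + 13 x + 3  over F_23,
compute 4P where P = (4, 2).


k = 4 = 100_2 (binary, LSB first: 001)
Double-and-add from P = (4, 2):
  bit 0 = 0: acc unchanged = O
  bit 1 = 0: acc unchanged = O
  bit 2 = 1: acc = O + (16, 11) = (16, 11)

4P = (16, 11)


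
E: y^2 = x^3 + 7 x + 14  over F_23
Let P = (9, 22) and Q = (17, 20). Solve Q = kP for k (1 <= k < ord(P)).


Enumerate multiples of P until we hit Q = (17, 20):
  1P = (9, 22)
  2P = (13, 18)
  3P = (2, 17)
  4P = (5, 17)
  5P = (12, 3)
  6P = (14, 2)
  7P = (16, 6)
  8P = (22, 11)
  9P = (10, 16)
  10P = (17, 3)
  11P = (3, 4)
  12P = (20, 14)
  13P = (20, 9)
  14P = (3, 19)
  15P = (17, 20)
Match found at i = 15.

k = 15


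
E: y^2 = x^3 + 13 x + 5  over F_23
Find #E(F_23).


For each x in F_23, count y with y^2 = x^3 + 13 x + 5 mod 23:
  x = 2: RHS = 16, y in [4, 19]  -> 2 point(s)
  x = 3: RHS = 2, y in [5, 18]  -> 2 point(s)
  x = 4: RHS = 6, y in [11, 12]  -> 2 point(s)
  x = 6: RHS = 0, y in [0]  -> 1 point(s)
  x = 7: RHS = 2, y in [5, 18]  -> 2 point(s)
  x = 8: RHS = 0, y in [0]  -> 1 point(s)
  x = 9: RHS = 0, y in [0]  -> 1 point(s)
  x = 10: RHS = 8, y in [10, 13]  -> 2 point(s)
  x = 12: RHS = 3, y in [7, 16]  -> 2 point(s)
  x = 13: RHS = 2, y in [5, 18]  -> 2 point(s)
  x = 16: RHS = 8, y in [10, 13]  -> 2 point(s)
  x = 19: RHS = 4, y in [2, 21]  -> 2 point(s)
  x = 20: RHS = 8, y in [10, 13]  -> 2 point(s)
Affine points: 23. Add the point at infinity: total = 24.

#E(F_23) = 24


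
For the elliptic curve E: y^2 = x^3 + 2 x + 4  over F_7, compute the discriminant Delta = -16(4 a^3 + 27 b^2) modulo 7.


4 a^3 + 27 b^2 = 4*2^3 + 27*4^2 = 32 + 432 = 464
Delta = -16 * (464) = -7424
Delta mod 7 = 3

Delta = 3 (mod 7)


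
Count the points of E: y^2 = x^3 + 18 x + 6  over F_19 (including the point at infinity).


For each x in F_19, count y with y^2 = x^3 + 18 x + 6 mod 19:
  x = 0: RHS = 6, y in [5, 14]  -> 2 point(s)
  x = 1: RHS = 6, y in [5, 14]  -> 2 point(s)
  x = 3: RHS = 11, y in [7, 12]  -> 2 point(s)
  x = 4: RHS = 9, y in [3, 16]  -> 2 point(s)
  x = 6: RHS = 7, y in [8, 11]  -> 2 point(s)
  x = 7: RHS = 0, y in [0]  -> 1 point(s)
  x = 8: RHS = 16, y in [4, 15]  -> 2 point(s)
  x = 9: RHS = 4, y in [2, 17]  -> 2 point(s)
  x = 13: RHS = 5, y in [9, 10]  -> 2 point(s)
  x = 14: RHS = 0, y in [0]  -> 1 point(s)
  x = 16: RHS = 1, y in [1, 18]  -> 2 point(s)
  x = 17: RHS = 0, y in [0]  -> 1 point(s)
  x = 18: RHS = 6, y in [5, 14]  -> 2 point(s)
Affine points: 23. Add the point at infinity: total = 24.

#E(F_19) = 24


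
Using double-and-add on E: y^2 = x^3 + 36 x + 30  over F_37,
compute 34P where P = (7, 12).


k = 34 = 100010_2 (binary, LSB first: 010001)
Double-and-add from P = (7, 12):
  bit 0 = 0: acc unchanged = O
  bit 1 = 1: acc = O + (32, 24) = (32, 24)
  bit 2 = 0: acc unchanged = (32, 24)
  bit 3 = 0: acc unchanged = (32, 24)
  bit 4 = 0: acc unchanged = (32, 24)
  bit 5 = 1: acc = (32, 24) + (23, 1) = (10, 24)

34P = (10, 24)


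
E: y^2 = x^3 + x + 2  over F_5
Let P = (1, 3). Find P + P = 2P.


Doubling: s = (3 x1^2 + a) / (2 y1)
s = (3*1^2 + 1) / (2*3) mod 5 = 4
x3 = s^2 - 2 x1 mod 5 = 4^2 - 2*1 = 4
y3 = s (x1 - x3) - y1 mod 5 = 4 * (1 - 4) - 3 = 0

2P = (4, 0)


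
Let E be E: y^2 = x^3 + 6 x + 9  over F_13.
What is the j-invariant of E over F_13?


Delta = -16(4 a^3 + 27 b^2) mod 13 = 12
-1728 * (4 a)^3 = -1728 * (4*6)^3 mod 13 = 5
j = 5 * 12^(-1) mod 13 = 8

j = 8 (mod 13)


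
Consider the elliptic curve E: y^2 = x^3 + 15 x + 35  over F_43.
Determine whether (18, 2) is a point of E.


Check whether y^2 = x^3 + 15 x + 35 (mod 43) for (x, y) = (18, 2).
LHS: y^2 = 2^2 mod 43 = 4
RHS: x^3 + 15 x + 35 = 18^3 + 15*18 + 35 mod 43 = 31
LHS != RHS

No, not on the curve


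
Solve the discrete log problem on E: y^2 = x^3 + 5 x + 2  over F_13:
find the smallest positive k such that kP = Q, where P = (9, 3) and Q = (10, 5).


Enumerate multiples of P until we hit Q = (10, 5):
  1P = (9, 3)
  2P = (12, 3)
  3P = (5, 10)
  4P = (11, 7)
  5P = (10, 8)
  6P = (6, 12)
  7P = (7, 4)
  8P = (7, 9)
  9P = (6, 1)
  10P = (10, 5)
Match found at i = 10.

k = 10


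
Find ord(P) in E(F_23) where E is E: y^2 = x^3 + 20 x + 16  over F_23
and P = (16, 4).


Compute successive multiples of P until we hit O:
  1P = (16, 4)
  2P = (16, 19)
  3P = O

ord(P) = 3


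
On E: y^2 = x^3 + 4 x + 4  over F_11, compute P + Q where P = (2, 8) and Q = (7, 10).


P != Q, so use the chord formula.
s = (y2 - y1) / (x2 - x1) = (2) / (5) mod 11 = 7
x3 = s^2 - x1 - x2 mod 11 = 7^2 - 2 - 7 = 7
y3 = s (x1 - x3) - y1 mod 11 = 7 * (2 - 7) - 8 = 1

P + Q = (7, 1)


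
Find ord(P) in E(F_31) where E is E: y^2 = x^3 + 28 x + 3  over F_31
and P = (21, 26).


Compute successive multiples of P until we hit O:
  1P = (21, 26)
  2P = (22, 13)
  3P = (2, 6)
  4P = (28, 27)
  5P = (1, 30)
  6P = (14, 16)
  7P = (5, 19)
  8P = (15, 27)
  ... (continuing to 25P)
  25P = O

ord(P) = 25


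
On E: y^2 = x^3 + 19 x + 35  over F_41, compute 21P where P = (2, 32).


k = 21 = 10101_2 (binary, LSB first: 10101)
Double-and-add from P = (2, 32):
  bit 0 = 1: acc = O + (2, 32) = (2, 32)
  bit 1 = 0: acc unchanged = (2, 32)
  bit 2 = 1: acc = (2, 32) + (17, 33) = (20, 16)
  bit 3 = 0: acc unchanged = (20, 16)
  bit 4 = 1: acc = (20, 16) + (9, 19) = (28, 16)

21P = (28, 16)


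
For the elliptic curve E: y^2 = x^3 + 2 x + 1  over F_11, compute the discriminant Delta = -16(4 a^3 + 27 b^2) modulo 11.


4 a^3 + 27 b^2 = 4*2^3 + 27*1^2 = 32 + 27 = 59
Delta = -16 * (59) = -944
Delta mod 11 = 2

Delta = 2 (mod 11)


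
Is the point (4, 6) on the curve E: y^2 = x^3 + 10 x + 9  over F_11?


Check whether y^2 = x^3 + 10 x + 9 (mod 11) for (x, y) = (4, 6).
LHS: y^2 = 6^2 mod 11 = 3
RHS: x^3 + 10 x + 9 = 4^3 + 10*4 + 9 mod 11 = 3
LHS = RHS

Yes, on the curve


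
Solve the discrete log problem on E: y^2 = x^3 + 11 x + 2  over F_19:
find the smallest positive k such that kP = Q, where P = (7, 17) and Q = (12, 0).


Enumerate multiples of P until we hit Q = (12, 0):
  1P = (7, 17)
  2P = (12, 0)
Match found at i = 2.

k = 2


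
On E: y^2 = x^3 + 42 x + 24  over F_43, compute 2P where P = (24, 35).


Doubling: s = (3 x1^2 + a) / (2 y1)
s = (3*24^2 + 42) / (2*35) mod 43 = 13
x3 = s^2 - 2 x1 mod 43 = 13^2 - 2*24 = 35
y3 = s (x1 - x3) - y1 mod 43 = 13 * (24 - 35) - 35 = 37

2P = (35, 37)


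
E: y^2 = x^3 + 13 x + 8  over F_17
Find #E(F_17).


For each x in F_17, count y with y^2 = x^3 + 13 x + 8 mod 17:
  x = 0: RHS = 8, y in [5, 12]  -> 2 point(s)
  x = 2: RHS = 8, y in [5, 12]  -> 2 point(s)
  x = 6: RHS = 13, y in [8, 9]  -> 2 point(s)
  x = 7: RHS = 0, y in [0]  -> 1 point(s)
  x = 9: RHS = 4, y in [2, 15]  -> 2 point(s)
  x = 10: RHS = 16, y in [4, 13]  -> 2 point(s)
  x = 15: RHS = 8, y in [5, 12]  -> 2 point(s)
Affine points: 13. Add the point at infinity: total = 14.

#E(F_17) = 14


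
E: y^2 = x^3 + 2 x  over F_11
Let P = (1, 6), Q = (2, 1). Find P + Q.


P != Q, so use the chord formula.
s = (y2 - y1) / (x2 - x1) = (6) / (1) mod 11 = 6
x3 = s^2 - x1 - x2 mod 11 = 6^2 - 1 - 2 = 0
y3 = s (x1 - x3) - y1 mod 11 = 6 * (1 - 0) - 6 = 0

P + Q = (0, 0)


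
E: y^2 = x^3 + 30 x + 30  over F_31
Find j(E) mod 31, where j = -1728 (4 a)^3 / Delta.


Delta = -16(4 a^3 + 27 b^2) mod 31 = 4
-1728 * (4 a)^3 = -1728 * (4*30)^3 mod 31 = 15
j = 15 * 4^(-1) mod 31 = 27

j = 27 (mod 31)


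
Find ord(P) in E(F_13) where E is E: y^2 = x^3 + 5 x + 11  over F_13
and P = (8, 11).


Compute successive multiples of P until we hit O:
  1P = (8, 11)
  2P = (7, 8)
  3P = (7, 5)
  4P = (8, 2)
  5P = O

ord(P) = 5


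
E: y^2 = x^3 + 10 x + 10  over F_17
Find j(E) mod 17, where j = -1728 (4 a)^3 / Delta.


Delta = -16(4 a^3 + 27 b^2) mod 17 = 2
-1728 * (4 a)^3 = -1728 * (4*10)^3 mod 17 = 4
j = 4 * 2^(-1) mod 17 = 2

j = 2 (mod 17)


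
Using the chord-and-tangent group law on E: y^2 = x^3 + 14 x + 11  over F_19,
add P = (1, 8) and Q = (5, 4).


P != Q, so use the chord formula.
s = (y2 - y1) / (x2 - x1) = (15) / (4) mod 19 = 18
x3 = s^2 - x1 - x2 mod 19 = 18^2 - 1 - 5 = 14
y3 = s (x1 - x3) - y1 mod 19 = 18 * (1 - 14) - 8 = 5

P + Q = (14, 5)


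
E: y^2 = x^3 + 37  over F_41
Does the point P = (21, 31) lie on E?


Check whether y^2 = x^3 + 0 x + 37 (mod 41) for (x, y) = (21, 31).
LHS: y^2 = 31^2 mod 41 = 18
RHS: x^3 + 0 x + 37 = 21^3 + 0*21 + 37 mod 41 = 32
LHS != RHS

No, not on the curve


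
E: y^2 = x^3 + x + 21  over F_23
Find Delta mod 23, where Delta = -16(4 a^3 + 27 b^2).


4 a^3 + 27 b^2 = 4*1^3 + 27*21^2 = 4 + 11907 = 11911
Delta = -16 * (11911) = -190576
Delta mod 23 = 2

Delta = 2 (mod 23)


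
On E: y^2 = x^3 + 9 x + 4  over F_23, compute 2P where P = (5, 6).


Doubling: s = (3 x1^2 + a) / (2 y1)
s = (3*5^2 + 9) / (2*6) mod 23 = 7
x3 = s^2 - 2 x1 mod 23 = 7^2 - 2*5 = 16
y3 = s (x1 - x3) - y1 mod 23 = 7 * (5 - 16) - 6 = 9

2P = (16, 9)


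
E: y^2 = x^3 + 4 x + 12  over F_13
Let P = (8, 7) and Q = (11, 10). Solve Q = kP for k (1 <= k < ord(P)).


Enumerate multiples of P until we hit Q = (11, 10):
  1P = (8, 7)
  2P = (11, 3)
  3P = (3, 8)
  4P = (1, 2)
  5P = (0, 8)
  6P = (4, 12)
  7P = (5, 12)
  8P = (10, 5)
  9P = (9, 7)
  10P = (9, 6)
  11P = (10, 8)
  12P = (5, 1)
  13P = (4, 1)
  14P = (0, 5)
  15P = (1, 11)
  16P = (3, 5)
  17P = (11, 10)
Match found at i = 17.

k = 17


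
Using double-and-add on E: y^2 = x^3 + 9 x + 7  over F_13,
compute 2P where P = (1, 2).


k = 2 = 10_2 (binary, LSB first: 01)
Double-and-add from P = (1, 2):
  bit 0 = 0: acc unchanged = O
  bit 1 = 1: acc = O + (7, 6) = (7, 6)

2P = (7, 6)


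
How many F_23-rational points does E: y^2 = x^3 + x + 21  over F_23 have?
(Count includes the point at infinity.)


For each x in F_23, count y with y^2 = x^3 + 1 x + 21 mod 23:
  x = 1: RHS = 0, y in [0]  -> 1 point(s)
  x = 2: RHS = 8, y in [10, 13]  -> 2 point(s)
  x = 5: RHS = 13, y in [6, 17]  -> 2 point(s)
  x = 6: RHS = 13, y in [6, 17]  -> 2 point(s)
  x = 7: RHS = 3, y in [7, 16]  -> 2 point(s)
  x = 8: RHS = 12, y in [9, 14]  -> 2 point(s)
  x = 9: RHS = 0, y in [0]  -> 1 point(s)
  x = 11: RHS = 6, y in [11, 12]  -> 2 point(s)
  x = 12: RHS = 13, y in [6, 17]  -> 2 point(s)
  x = 13: RHS = 0, y in [0]  -> 1 point(s)
  x = 16: RHS = 16, y in [4, 19]  -> 2 point(s)
  x = 17: RHS = 6, y in [11, 12]  -> 2 point(s)
  x = 18: RHS = 6, y in [11, 12]  -> 2 point(s)
Affine points: 23. Add the point at infinity: total = 24.

#E(F_23) = 24


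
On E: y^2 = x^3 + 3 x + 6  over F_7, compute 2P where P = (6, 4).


k = 2 = 10_2 (binary, LSB first: 01)
Double-and-add from P = (6, 4):
  bit 0 = 0: acc unchanged = O
  bit 1 = 1: acc = O + (3, 0) = (3, 0)

2P = (3, 0)


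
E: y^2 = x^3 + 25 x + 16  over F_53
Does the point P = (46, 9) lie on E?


Check whether y^2 = x^3 + 25 x + 16 (mod 53) for (x, y) = (46, 9).
LHS: y^2 = 9^2 mod 53 = 28
RHS: x^3 + 25 x + 16 = 46^3 + 25*46 + 16 mod 53 = 28
LHS = RHS

Yes, on the curve


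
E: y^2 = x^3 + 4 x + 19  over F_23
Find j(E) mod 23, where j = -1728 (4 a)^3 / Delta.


Delta = -16(4 a^3 + 27 b^2) mod 23 = 9
-1728 * (4 a)^3 = -1728 * (4*4)^3 mod 23 = 17
j = 17 * 9^(-1) mod 23 = 7

j = 7 (mod 23)


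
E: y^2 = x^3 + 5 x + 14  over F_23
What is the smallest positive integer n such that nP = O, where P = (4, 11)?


Compute successive multiples of P until we hit O:
  1P = (4, 11)
  2P = (18, 18)
  3P = (7, 22)
  4P = (5, 16)
  5P = (16, 21)
  6P = (12, 13)
  7P = (20, 8)
  8P = (2, 3)
  ... (continuing to 23P)
  23P = O

ord(P) = 23


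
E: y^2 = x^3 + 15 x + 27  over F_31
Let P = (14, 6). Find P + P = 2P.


Doubling: s = (3 x1^2 + a) / (2 y1)
s = (3*14^2 + 15) / (2*6) mod 31 = 27
x3 = s^2 - 2 x1 mod 31 = 27^2 - 2*14 = 19
y3 = s (x1 - x3) - y1 mod 31 = 27 * (14 - 19) - 6 = 14

2P = (19, 14)


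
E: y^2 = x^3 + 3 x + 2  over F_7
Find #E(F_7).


For each x in F_7, count y with y^2 = x^3 + 3 x + 2 mod 7:
  x = 0: RHS = 2, y in [3, 4]  -> 2 point(s)
  x = 2: RHS = 2, y in [3, 4]  -> 2 point(s)
  x = 4: RHS = 1, y in [1, 6]  -> 2 point(s)
  x = 5: RHS = 2, y in [3, 4]  -> 2 point(s)
Affine points: 8. Add the point at infinity: total = 9.

#E(F_7) = 9


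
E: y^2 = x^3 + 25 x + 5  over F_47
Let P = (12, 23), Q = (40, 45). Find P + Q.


P != Q, so use the chord formula.
s = (y2 - y1) / (x2 - x1) = (22) / (28) mod 47 = 31
x3 = s^2 - x1 - x2 mod 47 = 31^2 - 12 - 40 = 16
y3 = s (x1 - x3) - y1 mod 47 = 31 * (12 - 16) - 23 = 41

P + Q = (16, 41)


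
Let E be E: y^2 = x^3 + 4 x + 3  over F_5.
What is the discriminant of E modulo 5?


4 a^3 + 27 b^2 = 4*4^3 + 27*3^2 = 256 + 243 = 499
Delta = -16 * (499) = -7984
Delta mod 5 = 1

Delta = 1 (mod 5)


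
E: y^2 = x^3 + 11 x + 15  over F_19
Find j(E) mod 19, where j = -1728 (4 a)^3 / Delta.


Delta = -16(4 a^3 + 27 b^2) mod 19 = 16
-1728 * (4 a)^3 = -1728 * (4*11)^3 mod 19 = 7
j = 7 * 16^(-1) mod 19 = 4

j = 4 (mod 19)


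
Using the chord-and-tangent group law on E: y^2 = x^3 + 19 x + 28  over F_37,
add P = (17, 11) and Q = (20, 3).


P != Q, so use the chord formula.
s = (y2 - y1) / (x2 - x1) = (29) / (3) mod 37 = 22
x3 = s^2 - x1 - x2 mod 37 = 22^2 - 17 - 20 = 3
y3 = s (x1 - x3) - y1 mod 37 = 22 * (17 - 3) - 11 = 1

P + Q = (3, 1)


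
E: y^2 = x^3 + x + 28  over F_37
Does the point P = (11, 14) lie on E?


Check whether y^2 = x^3 + 1 x + 28 (mod 37) for (x, y) = (11, 14).
LHS: y^2 = 14^2 mod 37 = 11
RHS: x^3 + 1 x + 28 = 11^3 + 1*11 + 28 mod 37 = 1
LHS != RHS

No, not on the curve


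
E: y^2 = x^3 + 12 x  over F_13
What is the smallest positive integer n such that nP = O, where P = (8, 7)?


Compute successive multiples of P until we hit O:
  1P = (8, 7)
  2P = (0, 0)
  3P = (8, 6)
  4P = O

ord(P) = 4


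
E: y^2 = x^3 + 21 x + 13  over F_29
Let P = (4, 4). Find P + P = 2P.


Doubling: s = (3 x1^2 + a) / (2 y1)
s = (3*4^2 + 21) / (2*4) mod 29 = 5
x3 = s^2 - 2 x1 mod 29 = 5^2 - 2*4 = 17
y3 = s (x1 - x3) - y1 mod 29 = 5 * (4 - 17) - 4 = 18

2P = (17, 18)


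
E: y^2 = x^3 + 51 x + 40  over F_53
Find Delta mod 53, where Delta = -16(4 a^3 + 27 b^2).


4 a^3 + 27 b^2 = 4*51^3 + 27*40^2 = 530604 + 43200 = 573804
Delta = -16 * (573804) = -9180864
Delta mod 53 = 8

Delta = 8 (mod 53)


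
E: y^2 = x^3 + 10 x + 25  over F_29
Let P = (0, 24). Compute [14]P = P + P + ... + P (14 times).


k = 14 = 1110_2 (binary, LSB first: 0111)
Double-and-add from P = (0, 24):
  bit 0 = 0: acc unchanged = O
  bit 1 = 1: acc = O + (1, 6) = (1, 6)
  bit 2 = 1: acc = (1, 6) + (3, 16) = (21, 10)
  bit 3 = 1: acc = (21, 10) + (14, 3) = (24, 16)

14P = (24, 16)


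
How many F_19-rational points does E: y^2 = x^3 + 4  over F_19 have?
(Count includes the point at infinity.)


For each x in F_19, count y with y^2 = x^3 + 0 x + 4 mod 19:
  x = 0: RHS = 4, y in [2, 17]  -> 2 point(s)
  x = 1: RHS = 5, y in [9, 10]  -> 2 point(s)
  x = 4: RHS = 11, y in [7, 12]  -> 2 point(s)
  x = 6: RHS = 11, y in [7, 12]  -> 2 point(s)
  x = 7: RHS = 5, y in [9, 10]  -> 2 point(s)
  x = 9: RHS = 11, y in [7, 12]  -> 2 point(s)
  x = 10: RHS = 16, y in [4, 15]  -> 2 point(s)
  x = 11: RHS = 5, y in [9, 10]  -> 2 point(s)
  x = 13: RHS = 16, y in [4, 15]  -> 2 point(s)
  x = 15: RHS = 16, y in [4, 15]  -> 2 point(s)
Affine points: 20. Add the point at infinity: total = 21.

#E(F_19) = 21


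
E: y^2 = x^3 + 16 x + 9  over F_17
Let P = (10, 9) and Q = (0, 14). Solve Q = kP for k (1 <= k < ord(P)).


Enumerate multiples of P until we hit Q = (0, 14):
  1P = (10, 9)
  2P = (12, 5)
  3P = (16, 3)
  4P = (9, 7)
  5P = (2, 7)
  6P = (4, 1)
  7P = (1, 3)
  8P = (14, 11)
  9P = (6, 10)
  10P = (0, 14)
Match found at i = 10.

k = 10


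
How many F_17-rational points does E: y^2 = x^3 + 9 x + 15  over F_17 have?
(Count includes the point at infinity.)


For each x in F_17, count y with y^2 = x^3 + 9 x + 15 mod 17:
  x = 0: RHS = 15, y in [7, 10]  -> 2 point(s)
  x = 1: RHS = 8, y in [5, 12]  -> 2 point(s)
  x = 3: RHS = 1, y in [1, 16]  -> 2 point(s)
  x = 4: RHS = 13, y in [8, 9]  -> 2 point(s)
  x = 5: RHS = 15, y in [7, 10]  -> 2 point(s)
  x = 6: RHS = 13, y in [8, 9]  -> 2 point(s)
  x = 7: RHS = 13, y in [8, 9]  -> 2 point(s)
  x = 8: RHS = 4, y in [2, 15]  -> 2 point(s)
  x = 9: RHS = 9, y in [3, 14]  -> 2 point(s)
  x = 10: RHS = 0, y in [0]  -> 1 point(s)
  x = 11: RHS = 0, y in [0]  -> 1 point(s)
  x = 12: RHS = 15, y in [7, 10]  -> 2 point(s)
  x = 13: RHS = 0, y in [0]  -> 1 point(s)
Affine points: 23. Add the point at infinity: total = 24.

#E(F_17) = 24


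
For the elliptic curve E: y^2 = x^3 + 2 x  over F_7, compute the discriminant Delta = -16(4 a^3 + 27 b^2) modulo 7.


4 a^3 + 27 b^2 = 4*2^3 + 27*0^2 = 32 + 0 = 32
Delta = -16 * (32) = -512
Delta mod 7 = 6

Delta = 6 (mod 7)


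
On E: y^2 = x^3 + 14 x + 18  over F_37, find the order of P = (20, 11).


Compute successive multiples of P until we hit O:
  1P = (20, 11)
  2P = (1, 25)
  3P = (23, 36)
  4P = (10, 23)
  5P = (4, 29)
  6P = (16, 3)
  7P = (5, 19)
  8P = (21, 29)
  ... (continuing to 35P)
  35P = O

ord(P) = 35


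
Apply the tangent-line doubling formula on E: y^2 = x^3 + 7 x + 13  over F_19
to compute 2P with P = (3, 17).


Doubling: s = (3 x1^2 + a) / (2 y1)
s = (3*3^2 + 7) / (2*17) mod 19 = 1
x3 = s^2 - 2 x1 mod 19 = 1^2 - 2*3 = 14
y3 = s (x1 - x3) - y1 mod 19 = 1 * (3 - 14) - 17 = 10

2P = (14, 10)


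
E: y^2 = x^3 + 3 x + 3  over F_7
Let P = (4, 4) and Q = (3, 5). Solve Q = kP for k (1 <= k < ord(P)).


Enumerate multiples of P until we hit Q = (3, 5):
  1P = (4, 4)
  2P = (3, 5)
Match found at i = 2.

k = 2


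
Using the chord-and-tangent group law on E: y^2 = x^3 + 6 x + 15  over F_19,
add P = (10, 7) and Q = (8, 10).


P != Q, so use the chord formula.
s = (y2 - y1) / (x2 - x1) = (3) / (17) mod 19 = 8
x3 = s^2 - x1 - x2 mod 19 = 8^2 - 10 - 8 = 8
y3 = s (x1 - x3) - y1 mod 19 = 8 * (10 - 8) - 7 = 9

P + Q = (8, 9)


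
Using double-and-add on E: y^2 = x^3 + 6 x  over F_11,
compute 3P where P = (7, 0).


k = 3 = 11_2 (binary, LSB first: 11)
Double-and-add from P = (7, 0):
  bit 0 = 1: acc = O + (7, 0) = (7, 0)
  bit 1 = 1: acc = (7, 0) + O = (7, 0)

3P = (7, 0)


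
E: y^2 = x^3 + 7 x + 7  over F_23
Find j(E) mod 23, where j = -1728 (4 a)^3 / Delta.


Delta = -16(4 a^3 + 27 b^2) mod 23 = 5
-1728 * (4 a)^3 = -1728 * (4*7)^3 mod 23 = 16
j = 16 * 5^(-1) mod 23 = 17

j = 17 (mod 23)


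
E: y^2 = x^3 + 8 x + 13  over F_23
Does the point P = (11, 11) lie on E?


Check whether y^2 = x^3 + 8 x + 13 (mod 23) for (x, y) = (11, 11).
LHS: y^2 = 11^2 mod 23 = 6
RHS: x^3 + 8 x + 13 = 11^3 + 8*11 + 13 mod 23 = 6
LHS = RHS

Yes, on the curve


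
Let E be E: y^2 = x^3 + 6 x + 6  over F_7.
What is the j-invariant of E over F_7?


Delta = -16(4 a^3 + 27 b^2) mod 7 = 3
-1728 * (4 a)^3 = -1728 * (4*6)^3 mod 7 = 6
j = 6 * 3^(-1) mod 7 = 2

j = 2 (mod 7)


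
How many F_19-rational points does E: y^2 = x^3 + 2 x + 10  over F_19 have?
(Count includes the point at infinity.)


For each x in F_19, count y with y^2 = x^3 + 2 x + 10 mod 19:
  x = 3: RHS = 5, y in [9, 10]  -> 2 point(s)
  x = 4: RHS = 6, y in [5, 14]  -> 2 point(s)
  x = 7: RHS = 6, y in [5, 14]  -> 2 point(s)
  x = 8: RHS = 6, y in [5, 14]  -> 2 point(s)
  x = 9: RHS = 16, y in [4, 15]  -> 2 point(s)
  x = 10: RHS = 4, y in [2, 17]  -> 2 point(s)
  x = 17: RHS = 17, y in [6, 13]  -> 2 point(s)
  x = 18: RHS = 7, y in [8, 11]  -> 2 point(s)
Affine points: 16. Add the point at infinity: total = 17.

#E(F_19) = 17


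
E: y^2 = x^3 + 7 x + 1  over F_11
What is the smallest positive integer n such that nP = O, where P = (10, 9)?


Compute successive multiples of P until we hit O:
  1P = (10, 9)
  2P = (0, 10)
  3P = (2, 10)
  4P = (4, 4)
  5P = (9, 1)
  6P = (1, 8)
  7P = (3, 4)
  8P = (3, 7)
  ... (continuing to 15P)
  15P = O

ord(P) = 15


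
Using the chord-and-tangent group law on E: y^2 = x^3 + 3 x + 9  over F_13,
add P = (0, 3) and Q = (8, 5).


P != Q, so use the chord formula.
s = (y2 - y1) / (x2 - x1) = (2) / (8) mod 13 = 10
x3 = s^2 - x1 - x2 mod 13 = 10^2 - 0 - 8 = 1
y3 = s (x1 - x3) - y1 mod 13 = 10 * (0 - 1) - 3 = 0

P + Q = (1, 0)


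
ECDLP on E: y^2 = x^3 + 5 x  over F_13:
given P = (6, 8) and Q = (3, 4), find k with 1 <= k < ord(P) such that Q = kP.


Enumerate multiples of P until we hit Q = (3, 4):
  1P = (6, 8)
  2P = (10, 6)
  3P = (7, 12)
  4P = (3, 4)
Match found at i = 4.

k = 4


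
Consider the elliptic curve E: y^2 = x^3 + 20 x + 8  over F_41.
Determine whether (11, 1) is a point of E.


Check whether y^2 = x^3 + 20 x + 8 (mod 41) for (x, y) = (11, 1).
LHS: y^2 = 1^2 mod 41 = 1
RHS: x^3 + 20 x + 8 = 11^3 + 20*11 + 8 mod 41 = 1
LHS = RHS

Yes, on the curve


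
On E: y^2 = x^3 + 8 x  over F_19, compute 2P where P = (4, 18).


k = 2 = 10_2 (binary, LSB first: 01)
Double-and-add from P = (4, 18):
  bit 0 = 0: acc unchanged = O
  bit 1 = 1: acc = O + (16, 14) = (16, 14)

2P = (16, 14)


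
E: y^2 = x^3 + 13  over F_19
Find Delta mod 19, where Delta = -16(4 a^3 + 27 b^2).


4 a^3 + 27 b^2 = 4*0^3 + 27*13^2 = 0 + 4563 = 4563
Delta = -16 * (4563) = -73008
Delta mod 19 = 9

Delta = 9 (mod 19)


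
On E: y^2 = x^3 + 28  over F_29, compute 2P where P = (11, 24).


Doubling: s = (3 x1^2 + a) / (2 y1)
s = (3*11^2 + 0) / (2*24) mod 29 = 13
x3 = s^2 - 2 x1 mod 29 = 13^2 - 2*11 = 2
y3 = s (x1 - x3) - y1 mod 29 = 13 * (11 - 2) - 24 = 6

2P = (2, 6)


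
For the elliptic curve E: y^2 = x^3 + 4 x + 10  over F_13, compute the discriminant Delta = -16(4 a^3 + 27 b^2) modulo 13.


4 a^3 + 27 b^2 = 4*4^3 + 27*10^2 = 256 + 2700 = 2956
Delta = -16 * (2956) = -47296
Delta mod 13 = 11

Delta = 11 (mod 13)


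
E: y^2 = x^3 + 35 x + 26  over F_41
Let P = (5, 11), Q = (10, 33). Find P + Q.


P != Q, so use the chord formula.
s = (y2 - y1) / (x2 - x1) = (22) / (5) mod 41 = 29
x3 = s^2 - x1 - x2 mod 41 = 29^2 - 5 - 10 = 6
y3 = s (x1 - x3) - y1 mod 41 = 29 * (5 - 6) - 11 = 1

P + Q = (6, 1)


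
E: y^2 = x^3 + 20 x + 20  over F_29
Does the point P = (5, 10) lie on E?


Check whether y^2 = x^3 + 20 x + 20 (mod 29) for (x, y) = (5, 10).
LHS: y^2 = 10^2 mod 29 = 13
RHS: x^3 + 20 x + 20 = 5^3 + 20*5 + 20 mod 29 = 13
LHS = RHS

Yes, on the curve


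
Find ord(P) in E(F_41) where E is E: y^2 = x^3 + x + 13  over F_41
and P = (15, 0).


Compute successive multiples of P until we hit O:
  1P = (15, 0)
  2P = O

ord(P) = 2


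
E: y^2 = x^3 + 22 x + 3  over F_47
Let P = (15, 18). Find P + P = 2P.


Doubling: s = (3 x1^2 + a) / (2 y1)
s = (3*15^2 + 22) / (2*18) mod 47 = 5
x3 = s^2 - 2 x1 mod 47 = 5^2 - 2*15 = 42
y3 = s (x1 - x3) - y1 mod 47 = 5 * (15 - 42) - 18 = 35

2P = (42, 35)


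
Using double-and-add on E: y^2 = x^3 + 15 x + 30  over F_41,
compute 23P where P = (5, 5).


k = 23 = 10111_2 (binary, LSB first: 11101)
Double-and-add from P = (5, 5):
  bit 0 = 1: acc = O + (5, 5) = (5, 5)
  bit 1 = 1: acc = (5, 5) + (30, 16) = (14, 14)
  bit 2 = 1: acc = (14, 14) + (23, 18) = (29, 34)
  bit 3 = 0: acc unchanged = (29, 34)
  bit 4 = 1: acc = (29, 34) + (16, 26) = (17, 27)

23P = (17, 27)
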